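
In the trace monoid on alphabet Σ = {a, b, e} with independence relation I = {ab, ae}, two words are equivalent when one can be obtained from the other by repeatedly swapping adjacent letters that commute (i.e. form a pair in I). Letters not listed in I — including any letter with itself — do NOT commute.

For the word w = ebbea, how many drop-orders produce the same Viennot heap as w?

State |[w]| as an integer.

5

drop 0:e onto floor
drop 1:b onto {0:e}
drop 2:b onto {1:b}
drop 3:e onto {2:b}
drop 4:a onto floor
ground layer = {0:e, 4:a}
drop-orders for the pieces not yet dropped (sum over which currently-grounded one goes next):
  1 to go: {3} 1  {4} 1
  2 to go: {2,3} 1  {3,4} 2
  3 to go: {1,2,3} 1  {2,3,4} 3
  if 0:e drops first: 4 orders
  if 4:a drops first: 1 orders
heap linearizations: 5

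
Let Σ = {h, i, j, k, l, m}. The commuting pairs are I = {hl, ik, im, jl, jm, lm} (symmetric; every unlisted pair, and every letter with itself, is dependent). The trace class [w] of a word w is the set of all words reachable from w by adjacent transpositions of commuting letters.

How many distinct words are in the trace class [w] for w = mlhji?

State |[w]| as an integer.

4

drop 0:m onto floor
drop 1:l onto floor
drop 2:h onto {0:m}
drop 3:j onto {2:h}
drop 4:i onto {1:l, 3:j}
ground layer = {0:m, 1:l}
drop-orders for the pieces not yet dropped (sum over which currently-grounded one goes next):
  1 to go: {4} 1
  2 to go: {1,4} 1  {3,4} 1
  3 to go: {1,3,4} 2  {2,3,4} 1
  if 0:m drops first: 3 orders
  if 1:l drops first: 1 orders
heap linearizations: 4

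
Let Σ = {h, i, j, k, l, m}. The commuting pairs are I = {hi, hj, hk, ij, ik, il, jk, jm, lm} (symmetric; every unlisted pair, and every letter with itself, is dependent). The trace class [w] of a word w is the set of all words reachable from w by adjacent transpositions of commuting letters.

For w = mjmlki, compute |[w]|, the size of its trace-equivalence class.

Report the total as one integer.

16

piece 0:m — minimal
piece 1:j — minimal
piece 2:m rests on {0:m}
piece 3:l rests on {1:j}
piece 4:k rests on {2:m, 3:l}
piece 5:i rests on {2:m}
minimal pieces: {0:m, 1:j}
ways to finish when only these pieces remain (= sum over removing one remaining piece with nothing left below it):
  1 left: {4}→1  {5}→1
  2 left: {3,4}→1  {4,5}→2
  3 left: {1,3,4}→1  {2,4,5}→2  {3,4,5}→3
  4 left: {0,2,4,5}→2  {1,3,4,5}→4  {2,3,4,5}→5
  placing 0:m first → 9 extensions
  placing 1:j first → 7 extensions
total linear extensions = 16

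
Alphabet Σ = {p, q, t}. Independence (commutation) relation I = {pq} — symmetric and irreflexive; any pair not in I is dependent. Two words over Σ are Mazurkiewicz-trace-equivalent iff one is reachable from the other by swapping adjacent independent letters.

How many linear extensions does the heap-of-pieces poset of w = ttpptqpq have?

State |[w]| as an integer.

3

#0=t has no predecessor
#1=t depends on [0:t]
#2=p depends on [1:t]
#3=p depends on [2:p]
#4=t depends on [3:p]
#5=q depends on [4:t]
#6=p depends on [4:t]
#7=q depends on [5:q]
sources: [0:t]
N(rest) = Σ N(rest − s) over sources s of rest; N(one piece) = 1:
  size 1 → [6]=1  [7]=1
  size 2 → [5,7]=1  [6,7]=2
  size 3 → [5,6,7]=3
  size 4 → [4,5,6,7]=3
  size 5 → [3,4,5,6,7]=3
  size 6 → [2,3,4,5,6,7]=3
  first=0(t) contributes 3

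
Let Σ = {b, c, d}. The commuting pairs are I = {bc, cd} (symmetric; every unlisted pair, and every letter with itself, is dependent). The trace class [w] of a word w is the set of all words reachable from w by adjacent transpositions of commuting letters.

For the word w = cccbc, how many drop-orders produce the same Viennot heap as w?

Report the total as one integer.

piece 0:c — minimal
piece 1:c rests on {0:c}
piece 2:c rests on {1:c}
piece 3:b — minimal
piece 4:c rests on {2:c}
minimal pieces: {0:c, 3:b}
ways to finish when only these pieces remain (= sum over removing one remaining piece with nothing left below it):
  1 left: {3}→1  {4}→1
  2 left: {2,4}→1  {3,4}→2
  3 left: {1,2,4}→1  {2,3,4}→3
  placing 0:c first → 4 extensions
  placing 3:b first → 1 extensions
total linear extensions = 5

5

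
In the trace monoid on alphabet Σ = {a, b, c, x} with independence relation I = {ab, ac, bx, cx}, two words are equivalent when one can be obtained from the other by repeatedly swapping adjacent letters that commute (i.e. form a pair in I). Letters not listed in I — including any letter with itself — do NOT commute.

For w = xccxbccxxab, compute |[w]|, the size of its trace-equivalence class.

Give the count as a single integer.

462

#0=x has no predecessor
#1=c has no predecessor
#2=c depends on [1:c]
#3=x depends on [0:x]
#4=b depends on [2:c]
#5=c depends on [4:b]
#6=c depends on [5:c]
#7=x depends on [3:x]
#8=x depends on [7:x]
#9=a depends on [8:x]
#10=b depends on [6:c]
sources: [0:x, 1:c]
N(rest) = Σ N(rest − s) over sources s of rest; N(one piece) = 1:
  size 1 → [9]=1  [10]=1
  size 2 → [6,10]=1  [8,9]=1  [9,10]=2
  size 3 → [5,6,10]=1  [6,9,10]=3  [7,8,9]=1  [8,9,10]=3
  size 4 → [3,7,8,9]=1  [4,5,6,10]=1  [5,6,9,10]=4  [6,8,9,10]=6  [7,8,9,10]=4
  size 5 → [0,3,7,8,9]=1  [2,4,5,6,10]=1  [3,7,8,9,10]=5  [4,5,6,9,10]=5  [5,6,8,9,10]=10  [6,7,8,9,10]=10
  size 6 → [0,3,7,8,9,10]=6  [1,2,4,5,6,10]=1  [2,4,5,6,9,10]=6  [3,6,7,8,9,10]=15  [4,5,6,8,9,10]=15  [5,6,7,8,9,10]=20
  size 7 → [0,3,6,7,8,9,10]=21  [1,2,4,5,6,9,10]=7  [2,4,5,6,8,9,10]=21  [3,5,6,7,8,9,10]=35  [4,5,6,7,8,9,10]=35
  size 8 → [0,3,5,6,7,8,9,10]=56  [1,2,4,5,6,8,9,10]=28  [2,4,5,6,7,8,9,10]=56  [3,4,5,6,7,8,9,10]=70
  size 9 → [0,3,4,5,6,7,8,9,10]=126  [1,2,4,5,6,7,8,9,10]=84  [2,3,4,5,6,7,8,9,10]=126
  first=0(x) contributes 210
  first=1(c) contributes 252
|[w]| = 462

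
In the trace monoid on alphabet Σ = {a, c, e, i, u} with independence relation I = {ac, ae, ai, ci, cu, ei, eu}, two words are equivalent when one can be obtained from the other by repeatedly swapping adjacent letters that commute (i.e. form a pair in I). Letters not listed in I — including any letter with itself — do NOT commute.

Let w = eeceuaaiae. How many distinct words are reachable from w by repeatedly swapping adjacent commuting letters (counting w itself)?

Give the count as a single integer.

1008

drop 0:e onto floor
drop 1:e onto {0:e}
drop 2:c onto {1:e}
drop 3:e onto {2:c}
drop 4:u onto floor
drop 5:a onto {4:u}
drop 6:a onto {5:a}
drop 7:i onto {4:u}
drop 8:a onto {6:a}
drop 9:e onto {3:e}
ground layer = {0:e, 4:u}
drop-orders for the pieces not yet dropped (sum over which currently-grounded one goes next):
  1 to go: {7} 1  {8} 1  {9} 1
  2 to go: {3,9} 1  {6,8} 1  {7,8} 2  {7,9} 2  {8,9} 2
  3 to go: {2,3,9} 1  {3,7,9} 3  {3,8,9} 3  {5,6,8} 1  {6,7,8} 3  {6,8,9} 3  {7,8,9} 6
  4 to go: {1,2,3,9} 1  {2,3,7,9} 4  {2,3,8,9} 4  {3,6,8,9} 6  {3,7,8,9} 12  {5,6,7,8} 4  {5,6,8,9} 4  {6,7,8,9} 12
  5 to go: {0,1,2,3,9} 1  {1,2,3,7,9} 5  {1,2,3,8,9} 5  {2,3,6,8,9} 10  {2,3,7,8,9} 20  {3,5,6,8,9} 10  {3,6,7,8,9} 30  {4,5,6,7,8} 4  {5,6,7,8,9} 20
  6 to go: {0,1,2,3,7,9} 6  {0,1,2,3,8,9} 6  {1,2,3,6,8,9} 15  {1,2,3,7,8,9} 30  {2,3,5,6,8,9} 20  {2,3,6,7,8,9} 60  {3,5,6,7,8,9} 60  {4,5,6,7,8,9} 24
  7 to go: {0,1,2,3,6,8,9} 21  {0,1,2,3,7,8,9} 42  {1,2,3,5,6,8,9} 35  {1,2,3,6,7,8,9} 105  {2,3,5,6,7,8,9} 140  {3,4,5,6,7,8,9} 84
  8 to go: {0,1,2,3,5,6,8,9} 56  {0,1,2,3,6,7,8,9} 168  {1,2,3,5,6,7,8,9} 280  {2,3,4,5,6,7,8,9} 224
  if 0:e drops first: 504 orders
  if 4:u drops first: 504 orders
heap linearizations: 1008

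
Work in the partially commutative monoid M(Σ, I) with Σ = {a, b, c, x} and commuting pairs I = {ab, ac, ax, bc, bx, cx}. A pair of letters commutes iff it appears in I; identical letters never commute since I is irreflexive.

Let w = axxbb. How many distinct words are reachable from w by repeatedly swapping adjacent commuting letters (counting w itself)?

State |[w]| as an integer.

30

0(a) covers ∅
1(x) covers ∅
2(x) covers 1:x
3(b) covers ∅
4(b) covers 3:b
floor of heap: 0:a, 1:x, 3:b
completions by unplaced set U, small U first (add the entries for U minus each lowest piece of U):
  |U|=1: {0}:1  {2}:1  {4}:1
  |U|=2: {0,2}:2  {0,4}:2  {1,2}:1  {2,4}:2  {3,4}:1
  |U|=3: {0,1,2}:3  {0,2,4}:6  {0,3,4}:3  {1,2,4}:3  {2,3,4}:3
  start at 0(a): 6
  start at 1(x): 12
  start at 3(b): 12
sum over floor = 30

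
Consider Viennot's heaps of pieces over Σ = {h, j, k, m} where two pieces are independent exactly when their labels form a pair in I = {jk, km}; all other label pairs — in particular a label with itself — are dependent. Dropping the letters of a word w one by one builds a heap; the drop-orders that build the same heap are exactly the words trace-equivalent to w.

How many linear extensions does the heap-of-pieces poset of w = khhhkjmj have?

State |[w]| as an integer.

#0=k has no predecessor
#1=h depends on [0:k]
#2=h depends on [1:h]
#3=h depends on [2:h]
#4=k depends on [3:h]
#5=j depends on [3:h]
#6=m depends on [5:j]
#7=j depends on [6:m]
sources: [0:k]
N(rest) = Σ N(rest − s) over sources s of rest; N(one piece) = 1:
  size 1 → [4]=1  [7]=1
  size 2 → [4,7]=2  [6,7]=1
  size 3 → [4,6,7]=3  [5,6,7]=1
  size 4 → [4,5,6,7]=4
  size 5 → [3,4,5,6,7]=4
  size 6 → [2,3,4,5,6,7]=4
  first=0(k) contributes 4

4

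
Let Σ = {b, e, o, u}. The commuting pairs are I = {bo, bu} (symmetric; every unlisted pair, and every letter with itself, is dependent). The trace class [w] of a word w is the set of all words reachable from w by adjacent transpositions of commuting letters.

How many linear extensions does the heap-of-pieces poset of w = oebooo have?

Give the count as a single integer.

4

#0=o has no predecessor
#1=e depends on [0:o]
#2=b depends on [1:e]
#3=o depends on [1:e]
#4=o depends on [3:o]
#5=o depends on [4:o]
sources: [0:o]
N(rest) = Σ N(rest − s) over sources s of rest; N(one piece) = 1:
  size 1 → [2]=1  [5]=1
  size 2 → [2,5]=2  [4,5]=1
  size 3 → [2,4,5]=3  [3,4,5]=1
  size 4 → [2,3,4,5]=4
  first=0(o) contributes 4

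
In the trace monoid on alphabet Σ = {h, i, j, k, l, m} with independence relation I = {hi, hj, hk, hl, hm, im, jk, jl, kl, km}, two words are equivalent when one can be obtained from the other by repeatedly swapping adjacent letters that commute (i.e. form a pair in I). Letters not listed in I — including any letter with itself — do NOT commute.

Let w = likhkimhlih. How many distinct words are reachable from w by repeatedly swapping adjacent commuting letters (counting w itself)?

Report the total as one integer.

drop 0:l onto floor
drop 1:i onto {0:l}
drop 2:k onto {1:i}
drop 3:h onto floor
drop 4:k onto {2:k}
drop 5:i onto {4:k}
drop 6:m onto {0:l}
drop 7:h onto {3:h}
drop 8:l onto {5:i, 6:m}
drop 9:i onto {8:l}
drop 10:h onto {7:h}
ground layer = {0:l, 3:h}
drop-orders for the pieces not yet dropped (sum over which currently-grounded one goes next):
  1 to go: {9} 1  {10} 1
  2 to go: {7,10} 1  {8,9} 1  {9,10} 2
  3 to go: {3,7,10} 1  {5,8,9} 1  {6,8,9} 1  {7,9,10} 3  {8,9,10} 3
  4 to go: {3,7,9,10} 4  {4,5,8,9} 1  {5,6,8,9} 2  {5,8,9,10} 4  {6,8,9,10} 4  {7,8,9,10} 6
  5 to go: {2,4,5,8,9} 1  {3,7,8,9,10} 10  {4,5,6,8,9} 3  {4,5,8,9,10} 5  {5,6,8,9,10} 10  {5,7,8,9,10} 10  {6,7,8,9,10} 10
  6 to go: {1,2,4,5,8,9} 1  {2,4,5,6,8,9} 4  {2,4,5,8,9,10} 6  {3,5,7,8,9,10} 20  {3,6,7,8,9,10} 20  {4,5,6,8,9,10} 18  {4,5,7,8,9,10} 15  {5,6,7,8,9,10} 30
  7 to go: {1,2,4,5,6,8,9} 5  {1,2,4,5,8,9,10} 7  {2,4,5,6,8,9,10} 28  {2,4,5,7,8,9,10} 21  {3,4,5,7,8,9,10} 35  {3,5,6,7,8,9,10} 70  {4,5,6,7,8,9,10} 63
  8 to go: {0,1,2,4,5,6,8,9} 5  {1,2,4,5,6,8,9,10} 40  {1,2,4,5,7,8,9,10} 28  {2,3,4,5,7,8,9,10} 56  {2,4,5,6,7,8,9,10} 112  {3,4,5,6,7,8,9,10} 168
  9 to go: {0,1,2,4,5,6,8,9,10} 45  {1,2,3,4,5,7,8,9,10} 84  {1,2,4,5,6,7,8,9,10} 180  {2,3,4,5,6,7,8,9,10} 336
  if 0:l drops first: 600 orders
  if 3:h drops first: 225 orders
heap linearizations: 825

825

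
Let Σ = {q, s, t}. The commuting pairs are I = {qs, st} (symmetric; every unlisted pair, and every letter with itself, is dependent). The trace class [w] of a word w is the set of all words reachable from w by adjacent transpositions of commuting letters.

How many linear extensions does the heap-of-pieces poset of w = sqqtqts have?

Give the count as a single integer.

21

piece 0:s — minimal
piece 1:q — minimal
piece 2:q rests on {1:q}
piece 3:t rests on {2:q}
piece 4:q rests on {3:t}
piece 5:t rests on {4:q}
piece 6:s rests on {0:s}
minimal pieces: {0:s, 1:q}
ways to finish when only these pieces remain (= sum over removing one remaining piece with nothing left below it):
  1 left: {5}→1  {6}→1
  2 left: {0,6}→1  {4,5}→1  {5,6}→2
  3 left: {0,5,6}→3  {3,4,5}→1  {4,5,6}→3
  4 left: {0,4,5,6}→6  {2,3,4,5}→1  {3,4,5,6}→4
  5 left: {0,3,4,5,6}→10  {1,2,3,4,5}→1  {2,3,4,5,6}→5
  placing 0:s first → 6 extensions
  placing 1:q first → 15 extensions
total linear extensions = 21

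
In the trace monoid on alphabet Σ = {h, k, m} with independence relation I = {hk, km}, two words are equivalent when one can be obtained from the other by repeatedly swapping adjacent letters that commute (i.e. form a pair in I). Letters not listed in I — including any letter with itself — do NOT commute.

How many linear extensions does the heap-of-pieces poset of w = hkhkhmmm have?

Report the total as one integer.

#0=h has no predecessor
#1=k has no predecessor
#2=h depends on [0:h]
#3=k depends on [1:k]
#4=h depends on [2:h]
#5=m depends on [4:h]
#6=m depends on [5:m]
#7=m depends on [6:m]
sources: [0:h, 1:k]
N(rest) = Σ N(rest − s) over sources s of rest; N(one piece) = 1:
  size 1 → [3]=1  [7]=1
  size 2 → [1,3]=1  [3,7]=2  [6,7]=1
  size 3 → [1,3,7]=3  [3,6,7]=3  [5,6,7]=1
  size 4 → [1,3,6,7]=6  [3,5,6,7]=4  [4,5,6,7]=1
  size 5 → [1,3,5,6,7]=10  [2,4,5,6,7]=1  [3,4,5,6,7]=5
  size 6 → [0,2,4,5,6,7]=1  [1,3,4,5,6,7]=15  [2,3,4,5,6,7]=6
  first=0(h) contributes 21
  first=1(k) contributes 7
|[w]| = 28

28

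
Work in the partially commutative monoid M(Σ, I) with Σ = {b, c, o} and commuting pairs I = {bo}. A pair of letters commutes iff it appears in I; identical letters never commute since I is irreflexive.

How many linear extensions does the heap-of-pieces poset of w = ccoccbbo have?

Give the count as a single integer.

3

0(c) covers ∅
1(c) covers 0:c
2(o) covers 1:c
3(c) covers 2:o
4(c) covers 3:c
5(b) covers 4:c
6(b) covers 5:b
7(o) covers 4:c
floor of heap: 0:c
completions by unplaced set U, small U first (add the entries for U minus each lowest piece of U):
  |U|=1: {6}:1  {7}:1
  |U|=2: {5,6}:1  {6,7}:2
  |U|=3: {5,6,7}:3
  |U|=4: {4,5,6,7}:3
  |U|=5: {3,4,5,6,7}:3
  |U|=6: {2,3,4,5,6,7}:3
  start at 0(c): 3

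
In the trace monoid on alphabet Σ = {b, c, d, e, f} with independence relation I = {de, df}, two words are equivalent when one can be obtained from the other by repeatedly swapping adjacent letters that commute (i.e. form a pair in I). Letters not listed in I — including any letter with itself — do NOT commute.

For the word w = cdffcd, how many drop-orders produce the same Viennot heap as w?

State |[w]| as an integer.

piece 0:c — minimal
piece 1:d rests on {0:c}
piece 2:f rests on {0:c}
piece 3:f rests on {2:f}
piece 4:c rests on {1:d, 3:f}
piece 5:d rests on {4:c}
minimal pieces: {0:c}
ways to finish when only these pieces remain (= sum over removing one remaining piece with nothing left below it):
  1 left: {5}→1
  2 left: {4,5}→1
  3 left: {1,4,5}→1  {3,4,5}→1
  4 left: {1,3,4,5}→2  {2,3,4,5}→1
  placing 0:c first → 3 extensions

3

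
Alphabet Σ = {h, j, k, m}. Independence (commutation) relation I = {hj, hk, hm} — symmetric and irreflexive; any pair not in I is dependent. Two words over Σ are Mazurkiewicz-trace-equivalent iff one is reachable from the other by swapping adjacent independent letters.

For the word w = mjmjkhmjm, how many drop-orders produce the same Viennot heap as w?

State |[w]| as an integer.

9

drop 0:m onto floor
drop 1:j onto {0:m}
drop 2:m onto {1:j}
drop 3:j onto {2:m}
drop 4:k onto {3:j}
drop 5:h onto floor
drop 6:m onto {4:k}
drop 7:j onto {6:m}
drop 8:m onto {7:j}
ground layer = {0:m, 5:h}
drop-orders for the pieces not yet dropped (sum over which currently-grounded one goes next):
  1 to go: {5} 1  {8} 1
  2 to go: {5,8} 2  {7,8} 1
  3 to go: {5,7,8} 3  {6,7,8} 1
  4 to go: {4,6,7,8} 1  {5,6,7,8} 4
  5 to go: {3,4,6,7,8} 1  {4,5,6,7,8} 5
  6 to go: {2,3,4,6,7,8} 1  {3,4,5,6,7,8} 6
  7 to go: {1,2,3,4,6,7,8} 1  {2,3,4,5,6,7,8} 7
  if 0:m drops first: 8 orders
  if 5:h drops first: 1 orders
heap linearizations: 9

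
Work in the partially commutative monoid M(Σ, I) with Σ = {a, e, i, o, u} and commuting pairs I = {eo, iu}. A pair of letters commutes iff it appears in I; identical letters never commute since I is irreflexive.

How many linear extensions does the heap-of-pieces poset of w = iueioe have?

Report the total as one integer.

4

0(i) covers ∅
1(u) covers ∅
2(e) covers 0:i, 1:u
3(i) covers 2:e
4(o) covers 3:i
5(e) covers 3:i
floor of heap: 0:i, 1:u
completions by unplaced set U, small U first (add the entries for U minus each lowest piece of U):
  |U|=1: {4}:1  {5}:1
  |U|=2: {4,5}:2
  |U|=3: {3,4,5}:2
  |U|=4: {2,3,4,5}:2
  start at 0(i): 2
  start at 1(u): 2
sum over floor = 4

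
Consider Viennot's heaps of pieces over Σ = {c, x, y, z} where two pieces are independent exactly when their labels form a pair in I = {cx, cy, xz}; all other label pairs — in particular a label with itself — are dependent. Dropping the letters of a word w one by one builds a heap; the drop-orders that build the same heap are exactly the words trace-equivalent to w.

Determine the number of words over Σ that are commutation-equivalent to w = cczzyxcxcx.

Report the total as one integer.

drop 0:c onto floor
drop 1:c onto {0:c}
drop 2:z onto {1:c}
drop 3:z onto {2:z}
drop 4:y onto {3:z}
drop 5:x onto {4:y}
drop 6:c onto {3:z}
drop 7:x onto {5:x}
drop 8:c onto {6:c}
drop 9:x onto {7:x}
ground layer = {0:c}
drop-orders for the pieces not yet dropped (sum over which currently-grounded one goes next):
  1 to go: {8} 1  {9} 1
  2 to go: {6,8} 1  {7,9} 1  {8,9} 2
  3 to go: {5,7,9} 1  {6,8,9} 3  {7,8,9} 3
  4 to go: {4,5,7,9} 1  {5,7,8,9} 4  {6,7,8,9} 6
  5 to go: {4,5,7,8,9} 5  {5,6,7,8,9} 10
  6 to go: {4,5,6,7,8,9} 15
  7 to go: {3,4,5,6,7,8,9} 15
  8 to go: {2,3,4,5,6,7,8,9} 15
  if 0:c drops first: 15 orders

15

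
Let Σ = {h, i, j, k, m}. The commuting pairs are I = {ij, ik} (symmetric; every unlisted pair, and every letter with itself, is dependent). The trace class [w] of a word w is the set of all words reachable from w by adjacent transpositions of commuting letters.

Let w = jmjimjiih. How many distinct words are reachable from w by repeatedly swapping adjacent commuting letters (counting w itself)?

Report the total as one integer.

0(j) covers ∅
1(m) covers 0:j
2(j) covers 1:m
3(i) covers 1:m
4(m) covers 2:j, 3:i
5(j) covers 4:m
6(i) covers 4:m
7(i) covers 6:i
8(h) covers 5:j, 7:i
floor of heap: 0:j
completions by unplaced set U, small U first (add the entries for U minus each lowest piece of U):
  |U|=1: {8}:1
  |U|=2: {5,8}:1  {7,8}:1
  |U|=3: {5,7,8}:2  {6,7,8}:1
  |U|=4: {5,6,7,8}:3
  |U|=5: {4,5,6,7,8}:3
  |U|=6: {2,4,5,6,7,8}:3  {3,4,5,6,7,8}:3
  |U|=7: {2,3,4,5,6,7,8}:6
  start at 0(j): 6

6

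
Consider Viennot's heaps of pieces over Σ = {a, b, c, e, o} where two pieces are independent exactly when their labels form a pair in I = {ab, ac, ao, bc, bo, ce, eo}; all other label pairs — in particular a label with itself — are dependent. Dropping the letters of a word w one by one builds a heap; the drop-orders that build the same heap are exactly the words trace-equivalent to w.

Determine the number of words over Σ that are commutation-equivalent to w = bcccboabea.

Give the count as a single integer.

0(b) covers ∅
1(c) covers ∅
2(c) covers 1:c
3(c) covers 2:c
4(b) covers 0:b
5(o) covers 3:c
6(a) covers ∅
7(b) covers 4:b
8(e) covers 6:a, 7:b
9(a) covers 8:e
floor of heap: 0:b, 1:c, 6:a
completions by unplaced set U, small U first (add the entries for U minus each lowest piece of U):
  |U|=1: {5}:1  {9}:1
  |U|=2: {3,5}:1  {5,9}:2  {8,9}:1
  |U|=3: {2,3,5}:1  {3,5,9}:3  {5,8,9}:3  {6,8,9}:1  {7,8,9}:1
  |U|=4: {1,2,3,5}:1  {2,3,5,9}:4  {3,5,8,9}:6  {4,7,8,9}:1  {5,6,8,9}:4  {5,7,8,9}:4  {6,7,8,9}:2
  |U|=5: {0,4,7,8,9}:1  {1,2,3,5,9}:5  {2,3,5,8,9}:10  {3,5,6,8,9}:10  {3,5,7,8,9}:10  {4,5,7,8,9}:5  {4,6,7,8,9}:3  {5,6,7,8,9}:10
  |U|=6: {0,4,5,7,8,9}:6  {0,4,6,7,8,9}:4  {1,2,3,5,8,9}:15  {2,3,5,6,8,9}:20  {2,3,5,7,8,9}:20  {3,4,5,7,8,9}:15  {3,5,6,7,8,9}:30  {4,5,6,7,8,9}:18
  |U|=7: {0,3,4,5,7,8,9}:21  {0,4,5,6,7,8,9}:28  {1,2,3,5,6,8,9}:35  {1,2,3,5,7,8,9}:35  {2,3,4,5,7,8,9}:35  {2,3,5,6,7,8,9}:70  {3,4,5,6,7,8,9}:63
  |U|=8: {0,2,3,4,5,7,8,9}:56  {0,3,4,5,6,7,8,9}:112  {1,2,3,4,5,7,8,9}:70  {1,2,3,5,6,7,8,9}:140  {2,3,4,5,6,7,8,9}:168
  start at 0(b): 378
  start at 1(c): 336
  start at 6(a): 126
sum over floor = 840

840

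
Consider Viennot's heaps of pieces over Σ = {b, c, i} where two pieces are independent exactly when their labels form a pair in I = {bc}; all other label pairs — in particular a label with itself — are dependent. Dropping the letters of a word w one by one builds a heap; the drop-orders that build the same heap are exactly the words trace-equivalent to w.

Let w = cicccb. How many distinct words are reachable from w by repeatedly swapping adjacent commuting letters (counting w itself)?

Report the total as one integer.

drop 0:c onto floor
drop 1:i onto {0:c}
drop 2:c onto {1:i}
drop 3:c onto {2:c}
drop 4:c onto {3:c}
drop 5:b onto {1:i}
ground layer = {0:c}
drop-orders for the pieces not yet dropped (sum over which currently-grounded one goes next):
  1 to go: {4} 1  {5} 1
  2 to go: {3,4} 1  {4,5} 2
  3 to go: {2,3,4} 1  {3,4,5} 3
  4 to go: {2,3,4,5} 4
  if 0:c drops first: 4 orders

4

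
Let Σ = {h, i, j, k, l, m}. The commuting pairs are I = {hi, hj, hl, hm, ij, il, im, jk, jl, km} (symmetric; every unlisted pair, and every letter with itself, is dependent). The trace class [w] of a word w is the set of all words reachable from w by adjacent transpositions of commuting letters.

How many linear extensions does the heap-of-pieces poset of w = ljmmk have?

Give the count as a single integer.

7

drop 0:l onto floor
drop 1:j onto floor
drop 2:m onto {0:l, 1:j}
drop 3:m onto {2:m}
drop 4:k onto {0:l}
ground layer = {0:l, 1:j}
drop-orders for the pieces not yet dropped (sum over which currently-grounded one goes next):
  1 to go: {3} 1  {4} 1
  2 to go: {2,3} 1  {3,4} 2
  3 to go: {1,2,3} 1  {2,3,4} 3
  if 0:l drops first: 4 orders
  if 1:j drops first: 3 orders
heap linearizations: 7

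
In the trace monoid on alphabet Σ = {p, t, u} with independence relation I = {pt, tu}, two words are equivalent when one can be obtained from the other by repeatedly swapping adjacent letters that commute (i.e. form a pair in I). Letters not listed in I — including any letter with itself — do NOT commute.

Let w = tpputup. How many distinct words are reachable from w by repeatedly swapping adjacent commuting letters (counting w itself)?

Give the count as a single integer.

21

0(t) covers ∅
1(p) covers ∅
2(p) covers 1:p
3(u) covers 2:p
4(t) covers 0:t
5(u) covers 3:u
6(p) covers 5:u
floor of heap: 0:t, 1:p
completions by unplaced set U, small U first (add the entries for U minus each lowest piece of U):
  |U|=1: {4}:1  {6}:1
  |U|=2: {0,4}:1  {4,6}:2  {5,6}:1
  |U|=3: {0,4,6}:3  {3,5,6}:1  {4,5,6}:3
  |U|=4: {0,4,5,6}:6  {2,3,5,6}:1  {3,4,5,6}:4
  |U|=5: {0,3,4,5,6}:10  {1,2,3,5,6}:1  {2,3,4,5,6}:5
  start at 0(t): 6
  start at 1(p): 15
sum over floor = 21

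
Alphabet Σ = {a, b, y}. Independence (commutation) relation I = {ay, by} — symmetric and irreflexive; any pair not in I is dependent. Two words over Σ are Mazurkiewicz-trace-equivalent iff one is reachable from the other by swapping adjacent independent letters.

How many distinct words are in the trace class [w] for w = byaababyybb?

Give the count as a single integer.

165

0(b) covers ∅
1(y) covers ∅
2(a) covers 0:b
3(a) covers 2:a
4(b) covers 3:a
5(a) covers 4:b
6(b) covers 5:a
7(y) covers 1:y
8(y) covers 7:y
9(b) covers 6:b
10(b) covers 9:b
floor of heap: 0:b, 1:y
completions by unplaced set U, small U first (add the entries for U minus each lowest piece of U):
  |U|=1: {8}:1  {10}:1
  |U|=2: {7,8}:1  {8,10}:2  {9,10}:1
  |U|=3: {1,7,8}:1  {6,9,10}:1  {7,8,10}:3  {8,9,10}:3
  |U|=4: {1,7,8,10}:4  {5,6,9,10}:1  {6,8,9,10}:4  {7,8,9,10}:6
  |U|=5: {1,7,8,9,10}:10  {4,5,6,9,10}:1  {5,6,8,9,10}:5  {6,7,8,9,10}:10
  |U|=6: {1,6,7,8,9,10}:20  {3,4,5,6,9,10}:1  {4,5,6,8,9,10}:6  {5,6,7,8,9,10}:15
  |U|=7: {1,5,6,7,8,9,10}:35  {2,3,4,5,6,9,10}:1  {3,4,5,6,8,9,10}:7  {4,5,6,7,8,9,10}:21
  |U|=8: {0,2,3,4,5,6,9,10}:1  {1,4,5,6,7,8,9,10}:56  {2,3,4,5,6,8,9,10}:8  {3,4,5,6,7,8,9,10}:28
  |U|=9: {0,2,3,4,5,6,8,9,10}:9  {1,3,4,5,6,7,8,9,10}:84  {2,3,4,5,6,7,8,9,10}:36
  start at 0(b): 120
  start at 1(y): 45
sum over floor = 165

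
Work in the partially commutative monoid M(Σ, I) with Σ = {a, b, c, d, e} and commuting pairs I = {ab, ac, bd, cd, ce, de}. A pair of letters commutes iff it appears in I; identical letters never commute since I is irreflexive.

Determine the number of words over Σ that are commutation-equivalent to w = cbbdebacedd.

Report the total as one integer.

0(c) covers ∅
1(b) covers 0:c
2(b) covers 1:b
3(d) covers ∅
4(e) covers 2:b
5(b) covers 4:e
6(a) covers 3:d, 4:e
7(c) covers 5:b
8(e) covers 5:b, 6:a
9(d) covers 6:a
10(d) covers 9:d
floor of heap: 0:c, 3:d
completions by unplaced set U, small U first (add the entries for U minus each lowest piece of U):
  |U|=1: {7}:1  {8}:1  {10}:1
  |U|=2: {7,8}:2  {7,10}:2  {8,10}:2  {9,10}:1
  |U|=3: {5,7,8}:2  {7,8,10}:6  {7,9,10}:3  {8,9,10}:3
  |U|=4: {5,7,8,10}:8  {6,8,9,10}:3  {7,8,9,10}:12
  |U|=5: {3,6,8,9,10}:3  {5,7,8,9,10}:20  {6,7,8,9,10}:15
  |U|=6: {3,6,7,8,9,10}:18  {5,6,7,8,9,10}:35
  |U|=7: {3,5,6,7,8,9,10}:53  {4,5,6,7,8,9,10}:35
  |U|=8: {2,4,5,6,7,8,9,10}:35  {3,4,5,6,7,8,9,10}:88
  |U|=9: {1,2,4,5,6,7,8,9,10}:35  {2,3,4,5,6,7,8,9,10}:123
  start at 0(c): 158
  start at 3(d): 35
sum over floor = 193

193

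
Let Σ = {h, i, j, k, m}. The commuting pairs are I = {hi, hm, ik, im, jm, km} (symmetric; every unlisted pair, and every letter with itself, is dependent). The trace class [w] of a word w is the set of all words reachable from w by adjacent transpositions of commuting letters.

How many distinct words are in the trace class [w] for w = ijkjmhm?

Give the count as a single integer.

#0=i has no predecessor
#1=j depends on [0:i]
#2=k depends on [1:j]
#3=j depends on [2:k]
#4=m has no predecessor
#5=h depends on [3:j]
#6=m depends on [4:m]
sources: [0:i, 4:m]
N(rest) = Σ N(rest − s) over sources s of rest; N(one piece) = 1:
  size 1 → [5]=1  [6]=1
  size 2 → [3,5]=1  [4,6]=1  [5,6]=2
  size 3 → [2,3,5]=1  [3,5,6]=3  [4,5,6]=3
  size 4 → [1,2,3,5]=1  [2,3,5,6]=4  [3,4,5,6]=6
  size 5 → [0,1,2,3,5]=1  [1,2,3,5,6]=5  [2,3,4,5,6]=10
  first=0(i) contributes 15
  first=4(m) contributes 6
|[w]| = 21

21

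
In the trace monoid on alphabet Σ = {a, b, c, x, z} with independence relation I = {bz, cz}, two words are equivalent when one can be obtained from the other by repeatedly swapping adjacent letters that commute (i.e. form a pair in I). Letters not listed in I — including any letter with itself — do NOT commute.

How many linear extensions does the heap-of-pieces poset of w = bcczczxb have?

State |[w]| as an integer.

15

0(b) covers ∅
1(c) covers 0:b
2(c) covers 1:c
3(z) covers ∅
4(c) covers 2:c
5(z) covers 3:z
6(x) covers 4:c, 5:z
7(b) covers 6:x
floor of heap: 0:b, 3:z
completions by unplaced set U, small U first (add the entries for U minus each lowest piece of U):
  |U|=1: {7}:1
  |U|=2: {6,7}:1
  |U|=3: {4,6,7}:1  {5,6,7}:1
  |U|=4: {2,4,6,7}:1  {3,5,6,7}:1  {4,5,6,7}:2
  |U|=5: {1,2,4,6,7}:1  {2,4,5,6,7}:3  {3,4,5,6,7}:3
  |U|=6: {0,1,2,4,6,7}:1  {1,2,4,5,6,7}:4  {2,3,4,5,6,7}:6
  start at 0(b): 10
  start at 3(z): 5
sum over floor = 15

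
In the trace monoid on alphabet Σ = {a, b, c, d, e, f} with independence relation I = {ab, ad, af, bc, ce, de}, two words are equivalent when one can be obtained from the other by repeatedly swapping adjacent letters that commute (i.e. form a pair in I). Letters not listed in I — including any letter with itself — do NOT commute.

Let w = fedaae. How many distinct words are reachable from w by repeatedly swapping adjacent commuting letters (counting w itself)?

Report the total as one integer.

5

0(f) covers ∅
1(e) covers 0:f
2(d) covers 0:f
3(a) covers 1:e
4(a) covers 3:a
5(e) covers 4:a
floor of heap: 0:f
completions by unplaced set U, small U first (add the entries for U minus each lowest piece of U):
  |U|=1: {2}:1  {5}:1
  |U|=2: {2,5}:2  {4,5}:1
  |U|=3: {2,4,5}:3  {3,4,5}:1
  |U|=4: {1,3,4,5}:1  {2,3,4,5}:4
  start at 0(f): 5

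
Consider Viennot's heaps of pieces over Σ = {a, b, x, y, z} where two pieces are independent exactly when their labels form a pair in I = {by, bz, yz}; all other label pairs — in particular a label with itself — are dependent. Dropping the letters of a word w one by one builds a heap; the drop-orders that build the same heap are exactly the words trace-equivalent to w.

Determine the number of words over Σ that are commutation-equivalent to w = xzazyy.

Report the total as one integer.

3

piece 0:x — minimal
piece 1:z rests on {0:x}
piece 2:a rests on {1:z}
piece 3:z rests on {2:a}
piece 4:y rests on {2:a}
piece 5:y rests on {4:y}
minimal pieces: {0:x}
ways to finish when only these pieces remain (= sum over removing one remaining piece with nothing left below it):
  1 left: {3}→1  {5}→1
  2 left: {3,5}→2  {4,5}→1
  3 left: {3,4,5}→3
  4 left: {2,3,4,5}→3
  placing 0:x first → 3 extensions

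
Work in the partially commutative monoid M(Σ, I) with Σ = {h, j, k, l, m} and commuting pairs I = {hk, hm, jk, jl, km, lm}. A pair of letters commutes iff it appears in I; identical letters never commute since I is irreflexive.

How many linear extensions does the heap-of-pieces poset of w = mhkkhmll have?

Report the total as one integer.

drop 0:m onto floor
drop 1:h onto floor
drop 2:k onto floor
drop 3:k onto {2:k}
drop 4:h onto {1:h}
drop 5:m onto {0:m}
drop 6:l onto {3:k, 4:h}
drop 7:l onto {6:l}
ground layer = {0:m, 1:h, 2:k}
drop-orders for the pieces not yet dropped (sum over which currently-grounded one goes next):
  1 to go: {5} 1  {7} 1
  2 to go: {0,5} 1  {5,7} 2  {6,7} 1
  3 to go: {0,5,7} 3  {3,6,7} 1  {4,6,7} 1  {5,6,7} 3
  4 to go: {0,5,6,7} 6  {1,4,6,7} 1  {2,3,6,7} 1  {3,4,6,7} 2  {3,5,6,7} 4  {4,5,6,7} 4
  5 to go: {0,3,5,6,7} 10  {0,4,5,6,7} 10  {1,3,4,6,7} 3  {1,4,5,6,7} 5  {2,3,4,6,7} 3  {2,3,5,6,7} 5  {3,4,5,6,7} 10
  6 to go: {0,1,4,5,6,7} 15  {0,2,3,5,6,7} 15  {0,3,4,5,6,7} 30  {1,2,3,4,6,7} 6  {1,3,4,5,6,7} 18  {2,3,4,5,6,7} 18
  if 0:m drops first: 42 orders
  if 1:h drops first: 63 orders
  if 2:k drops first: 63 orders
heap linearizations: 168

168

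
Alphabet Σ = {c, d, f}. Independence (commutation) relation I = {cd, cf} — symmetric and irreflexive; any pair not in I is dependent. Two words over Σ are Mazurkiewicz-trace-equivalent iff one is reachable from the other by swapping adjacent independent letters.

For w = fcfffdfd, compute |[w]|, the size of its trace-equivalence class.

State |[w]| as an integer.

8

drop 0:f onto floor
drop 1:c onto floor
drop 2:f onto {0:f}
drop 3:f onto {2:f}
drop 4:f onto {3:f}
drop 5:d onto {4:f}
drop 6:f onto {5:d}
drop 7:d onto {6:f}
ground layer = {0:f, 1:c}
drop-orders for the pieces not yet dropped (sum over which currently-grounded one goes next):
  1 to go: {1} 1  {7} 1
  2 to go: {1,7} 2  {6,7} 1
  3 to go: {1,6,7} 3  {5,6,7} 1
  4 to go: {1,5,6,7} 4  {4,5,6,7} 1
  5 to go: {1,4,5,6,7} 5  {3,4,5,6,7} 1
  6 to go: {1,3,4,5,6,7} 6  {2,3,4,5,6,7} 1
  if 0:f drops first: 7 orders
  if 1:c drops first: 1 orders
heap linearizations: 8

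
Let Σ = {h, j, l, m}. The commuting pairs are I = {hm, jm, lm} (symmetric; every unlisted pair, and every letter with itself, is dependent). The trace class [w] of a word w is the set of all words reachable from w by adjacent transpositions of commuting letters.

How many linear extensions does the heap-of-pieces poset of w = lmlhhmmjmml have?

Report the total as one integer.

462

#0=l has no predecessor
#1=m has no predecessor
#2=l depends on [0:l]
#3=h depends on [2:l]
#4=h depends on [3:h]
#5=m depends on [1:m]
#6=m depends on [5:m]
#7=j depends on [4:h]
#8=m depends on [6:m]
#9=m depends on [8:m]
#10=l depends on [7:j]
sources: [0:l, 1:m]
N(rest) = Σ N(rest − s) over sources s of rest; N(one piece) = 1:
  size 1 → [9]=1  [10]=1
  size 2 → [7,10]=1  [8,9]=1  [9,10]=2
  size 3 → [4,7,10]=1  [6,8,9]=1  [7,9,10]=3  [8,9,10]=3
  size 4 → [3,4,7,10]=1  [4,7,9,10]=4  [5,6,8,9]=1  [6,8,9,10]=4  [7,8,9,10]=6
  size 5 → [1,5,6,8,9]=1  [2,3,4,7,10]=1  [3,4,7,9,10]=5  [4,7,8,9,10]=10  [5,6,8,9,10]=5  [6,7,8,9,10]=10
  size 6 → [0,2,3,4,7,10]=1  [1,5,6,8,9,10]=6  [2,3,4,7,9,10]=6  [3,4,7,8,9,10]=15  [4,6,7,8,9,10]=20  [5,6,7,8,9,10]=15
  size 7 → [0,2,3,4,7,9,10]=7  [1,5,6,7,8,9,10]=21  [2,3,4,7,8,9,10]=21  [3,4,6,7,8,9,10]=35  [4,5,6,7,8,9,10]=35
  size 8 → [0,2,3,4,7,8,9,10]=28  [1,4,5,6,7,8,9,10]=56  [2,3,4,6,7,8,9,10]=56  [3,4,5,6,7,8,9,10]=70
  size 9 → [0,2,3,4,6,7,8,9,10]=84  [1,3,4,5,6,7,8,9,10]=126  [2,3,4,5,6,7,8,9,10]=126
  first=0(l) contributes 252
  first=1(m) contributes 210
|[w]| = 462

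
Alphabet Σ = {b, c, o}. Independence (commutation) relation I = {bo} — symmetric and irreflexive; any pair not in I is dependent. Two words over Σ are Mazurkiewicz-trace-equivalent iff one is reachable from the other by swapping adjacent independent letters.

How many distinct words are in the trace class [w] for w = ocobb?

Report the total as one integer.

0(o) covers ∅
1(c) covers 0:o
2(o) covers 1:c
3(b) covers 1:c
4(b) covers 3:b
floor of heap: 0:o
completions by unplaced set U, small U first (add the entries for U minus each lowest piece of U):
  |U|=1: {2}:1  {4}:1
  |U|=2: {2,4}:2  {3,4}:1
  |U|=3: {2,3,4}:3
  start at 0(o): 3

3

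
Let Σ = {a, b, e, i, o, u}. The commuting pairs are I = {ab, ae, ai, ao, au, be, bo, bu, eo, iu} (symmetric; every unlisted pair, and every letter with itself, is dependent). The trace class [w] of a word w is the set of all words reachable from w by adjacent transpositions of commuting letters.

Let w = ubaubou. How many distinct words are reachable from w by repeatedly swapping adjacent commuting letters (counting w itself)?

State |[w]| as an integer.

drop 0:u onto floor
drop 1:b onto floor
drop 2:a onto floor
drop 3:u onto {0:u}
drop 4:b onto {1:b}
drop 5:o onto {3:u}
drop 6:u onto {5:o}
ground layer = {0:u, 1:b, 2:a}
drop-orders for the pieces not yet dropped (sum over which currently-grounded one goes next):
  1 to go: {2} 1  {4} 1  {6} 1
  2 to go: {1,4} 1  {2,4} 2  {2,6} 2  {4,6} 2  {5,6} 1
  3 to go: {1,2,4} 3  {1,4,6} 3  {2,4,6} 6  {2,5,6} 3  {3,5,6} 1  {4,5,6} 3
  4 to go: {0,3,5,6} 1  {1,2,4,6} 12  {1,4,5,6} 6  {2,3,5,6} 4  {2,4,5,6} 12  {3,4,5,6} 4
  5 to go: {0,2,3,5,6} 5  {0,3,4,5,6} 5  {1,2,4,5,6} 30  {1,3,4,5,6} 10  {2,3,4,5,6} 20
  if 0:u drops first: 60 orders
  if 1:b drops first: 30 orders
  if 2:a drops first: 15 orders
heap linearizations: 105

105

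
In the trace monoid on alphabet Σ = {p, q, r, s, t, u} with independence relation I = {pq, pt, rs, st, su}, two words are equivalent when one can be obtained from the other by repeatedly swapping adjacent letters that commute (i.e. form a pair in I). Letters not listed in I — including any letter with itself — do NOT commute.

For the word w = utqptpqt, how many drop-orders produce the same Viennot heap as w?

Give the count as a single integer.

21

0(u) covers ∅
1(t) covers 0:u
2(q) covers 1:t
3(p) covers 0:u
4(t) covers 2:q
5(p) covers 3:p
6(q) covers 4:t
7(t) covers 6:q
floor of heap: 0:u
completions by unplaced set U, small U first (add the entries for U minus each lowest piece of U):
  |U|=1: {5}:1  {7}:1
  |U|=2: {3,5}:1  {5,7}:2  {6,7}:1
  |U|=3: {3,5,7}:3  {4,6,7}:1  {5,6,7}:3
  |U|=4: {2,4,6,7}:1  {3,5,6,7}:6  {4,5,6,7}:4
  |U|=5: {1,2,4,6,7}:1  {2,4,5,6,7}:5  {3,4,5,6,7}:10
  |U|=6: {1,2,4,5,6,7}:6  {2,3,4,5,6,7}:15
  start at 0(u): 21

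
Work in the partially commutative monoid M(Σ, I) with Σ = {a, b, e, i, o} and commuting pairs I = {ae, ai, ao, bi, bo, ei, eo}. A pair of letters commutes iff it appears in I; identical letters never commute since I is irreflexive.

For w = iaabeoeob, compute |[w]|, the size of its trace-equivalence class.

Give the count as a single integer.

piece 0:i — minimal
piece 1:a — minimal
piece 2:a rests on {1:a}
piece 3:b rests on {2:a}
piece 4:e rests on {3:b}
piece 5:o rests on {0:i}
piece 6:e rests on {4:e}
piece 7:o rests on {5:o}
piece 8:b rests on {6:e}
minimal pieces: {0:i, 1:a}
ways to finish when only these pieces remain (= sum over removing one remaining piece with nothing left below it):
  1 left: {7}→1  {8}→1
  2 left: {5,7}→1  {6,8}→1  {7,8}→2
  3 left: {0,5,7}→1  {4,6,8}→1  {5,7,8}→3  {6,7,8}→3
  4 left: {0,5,7,8}→4  {3,4,6,8}→1  {4,6,7,8}→4  {5,6,7,8}→6
  5 left: {0,5,6,7,8}→10  {2,3,4,6,8}→1  {3,4,6,7,8}→5  {4,5,6,7,8}→10
  6 left: {0,4,5,6,7,8}→20  {1,2,3,4,6,8}→1  {2,3,4,6,7,8}→6  {3,4,5,6,7,8}→15
  7 left: {0,3,4,5,6,7,8}→35  {1,2,3,4,6,7,8}→7  {2,3,4,5,6,7,8}→21
  placing 0:i first → 28 extensions
  placing 1:a first → 56 extensions
total linear extensions = 84

84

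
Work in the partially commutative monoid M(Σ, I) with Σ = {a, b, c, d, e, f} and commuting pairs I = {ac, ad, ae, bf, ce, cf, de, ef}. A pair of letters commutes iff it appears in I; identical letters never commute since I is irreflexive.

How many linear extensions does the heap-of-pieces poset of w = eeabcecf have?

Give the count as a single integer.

54

#0=e has no predecessor
#1=e depends on [0:e]
#2=a has no predecessor
#3=b depends on [1:e, 2:a]
#4=c depends on [3:b]
#5=e depends on [3:b]
#6=c depends on [4:c]
#7=f depends on [2:a]
sources: [0:e, 2:a]
N(rest) = Σ N(rest − s) over sources s of rest; N(one piece) = 1:
  size 1 → [5]=1  [6]=1  [7]=1
  size 2 → [4,6]=1  [5,6]=2  [5,7]=2  [6,7]=2
  size 3 → [4,5,6]=3  [4,6,7]=3  [5,6,7]=6
  size 4 → [3,4,5,6]=3  [4,5,6,7]=12
  size 5 → [1,3,4,5,6]=3  [3,4,5,6,7]=15
  size 6 → [0,1,3,4,5,6]=3  [1,3,4,5,6,7]=18  [2,3,4,5,6,7]=15
  first=0(e) contributes 33
  first=2(a) contributes 21
|[w]| = 54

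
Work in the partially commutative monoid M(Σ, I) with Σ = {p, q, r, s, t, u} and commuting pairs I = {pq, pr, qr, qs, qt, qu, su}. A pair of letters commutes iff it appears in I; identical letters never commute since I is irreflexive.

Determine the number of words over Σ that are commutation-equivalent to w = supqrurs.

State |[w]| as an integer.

32

drop 0:s onto floor
drop 1:u onto floor
drop 2:p onto {0:s, 1:u}
drop 3:q onto floor
drop 4:r onto {0:s, 1:u}
drop 5:u onto {2:p, 4:r}
drop 6:r onto {5:u}
drop 7:s onto {6:r}
ground layer = {0:s, 1:u, 3:q}
drop-orders for the pieces not yet dropped (sum over which currently-grounded one goes next):
  1 to go: {3} 1  {7} 1
  2 to go: {3,7} 2  {6,7} 1
  3 to go: {3,6,7} 3  {5,6,7} 1
  4 to go: {2,5,6,7} 1  {3,5,6,7} 4  {4,5,6,7} 1
  5 to go: {2,3,5,6,7} 5  {2,4,5,6,7} 2  {3,4,5,6,7} 5
  6 to go: {0,2,4,5,6,7} 2  {1,2,4,5,6,7} 2  {2,3,4,5,6,7} 12
  if 0:s drops first: 14 orders
  if 1:u drops first: 14 orders
  if 3:q drops first: 4 orders
heap linearizations: 32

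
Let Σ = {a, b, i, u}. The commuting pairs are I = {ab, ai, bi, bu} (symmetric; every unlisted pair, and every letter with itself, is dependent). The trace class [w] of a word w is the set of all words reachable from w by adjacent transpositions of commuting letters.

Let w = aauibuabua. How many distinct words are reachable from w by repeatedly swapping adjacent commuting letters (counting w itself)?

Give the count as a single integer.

45

0(a) covers ∅
1(a) covers 0:a
2(u) covers 1:a
3(i) covers 2:u
4(b) covers ∅
5(u) covers 3:i
6(a) covers 5:u
7(b) covers 4:b
8(u) covers 6:a
9(a) covers 8:u
floor of heap: 0:a, 4:b
completions by unplaced set U, small U first (add the entries for U minus each lowest piece of U):
  |U|=1: {7}:1  {9}:1
  |U|=2: {4,7}:1  {7,9}:2  {8,9}:1
  |U|=3: {4,7,9}:3  {6,8,9}:1  {7,8,9}:3
  |U|=4: {4,7,8,9}:6  {5,6,8,9}:1  {6,7,8,9}:4
  |U|=5: {3,5,6,8,9}:1  {4,6,7,8,9}:10  {5,6,7,8,9}:5
  |U|=6: {2,3,5,6,8,9}:1  {3,5,6,7,8,9}:6  {4,5,6,7,8,9}:15
  |U|=7: {1,2,3,5,6,8,9}:1  {2,3,5,6,7,8,9}:7  {3,4,5,6,7,8,9}:21
  |U|=8: {0,1,2,3,5,6,8,9}:1  {1,2,3,5,6,7,8,9}:8  {2,3,4,5,6,7,8,9}:28
  start at 0(a): 36
  start at 4(b): 9
sum over floor = 45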